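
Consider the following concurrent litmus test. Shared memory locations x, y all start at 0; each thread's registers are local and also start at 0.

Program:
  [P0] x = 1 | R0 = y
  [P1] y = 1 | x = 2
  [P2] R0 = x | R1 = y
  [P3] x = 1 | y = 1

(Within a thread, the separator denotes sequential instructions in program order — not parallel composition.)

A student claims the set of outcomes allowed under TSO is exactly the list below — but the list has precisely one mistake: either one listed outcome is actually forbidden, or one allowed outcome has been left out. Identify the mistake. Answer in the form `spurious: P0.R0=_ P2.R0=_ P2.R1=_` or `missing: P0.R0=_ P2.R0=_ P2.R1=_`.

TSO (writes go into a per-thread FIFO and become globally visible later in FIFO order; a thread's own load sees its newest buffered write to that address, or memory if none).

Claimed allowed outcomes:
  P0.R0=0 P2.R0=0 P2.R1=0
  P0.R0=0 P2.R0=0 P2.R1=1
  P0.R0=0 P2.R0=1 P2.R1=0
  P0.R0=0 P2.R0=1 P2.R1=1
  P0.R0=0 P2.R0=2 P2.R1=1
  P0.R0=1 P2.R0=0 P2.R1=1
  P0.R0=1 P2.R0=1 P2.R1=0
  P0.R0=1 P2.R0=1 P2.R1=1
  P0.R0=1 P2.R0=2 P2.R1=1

outcome vector order: (P0.R0,P2.R0,P2.R1)
under TSO → (0,0,0) (0,0,1) (0,1,0) (0,1,1) (0,2,1) (1,0,0) (1,0,1) (1,1,0) (1,1,1) (1,2,1)
TSO∖claimed = {(1,0,0)}

missing: P0.R0=1 P2.R0=0 P2.R1=0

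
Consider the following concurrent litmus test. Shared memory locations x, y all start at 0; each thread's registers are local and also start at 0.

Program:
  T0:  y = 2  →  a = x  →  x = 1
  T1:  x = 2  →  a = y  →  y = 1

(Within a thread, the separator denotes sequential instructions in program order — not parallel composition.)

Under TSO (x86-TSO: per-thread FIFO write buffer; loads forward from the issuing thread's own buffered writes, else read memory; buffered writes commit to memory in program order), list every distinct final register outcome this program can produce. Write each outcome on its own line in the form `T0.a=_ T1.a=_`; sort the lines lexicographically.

T0.a=0 T1.a=0
T0.a=0 T1.a=2
T0.a=2 T1.a=0
T0.a=2 T1.a=2

outcome vector order: (T0.a,T1.a)
|TSO outcomes| = 4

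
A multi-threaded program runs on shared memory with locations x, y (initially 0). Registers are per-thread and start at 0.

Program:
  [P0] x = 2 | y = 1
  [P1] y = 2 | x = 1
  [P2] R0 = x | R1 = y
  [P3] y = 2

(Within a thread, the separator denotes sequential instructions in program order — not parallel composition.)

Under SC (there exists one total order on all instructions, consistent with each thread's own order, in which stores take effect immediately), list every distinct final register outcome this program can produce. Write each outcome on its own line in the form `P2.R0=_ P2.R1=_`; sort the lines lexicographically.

outcome vector order: (P2.R0,P2.R1)
|SC outcomes| = 8

P2.R0=0 P2.R1=0
P2.R0=0 P2.R1=1
P2.R0=0 P2.R1=2
P2.R0=1 P2.R1=1
P2.R0=1 P2.R1=2
P2.R0=2 P2.R1=0
P2.R0=2 P2.R1=1
P2.R0=2 P2.R1=2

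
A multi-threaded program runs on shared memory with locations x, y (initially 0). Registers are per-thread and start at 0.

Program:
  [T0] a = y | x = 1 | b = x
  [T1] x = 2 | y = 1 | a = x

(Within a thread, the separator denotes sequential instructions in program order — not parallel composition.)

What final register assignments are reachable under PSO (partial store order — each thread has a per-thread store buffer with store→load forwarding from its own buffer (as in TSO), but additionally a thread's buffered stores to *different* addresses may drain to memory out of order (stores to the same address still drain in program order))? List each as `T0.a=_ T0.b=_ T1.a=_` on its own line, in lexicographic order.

T0.a=0 T0.b=1 T1.a=1
T0.a=0 T0.b=1 T1.a=2
T0.a=0 T0.b=2 T1.a=2
T0.a=1 T0.b=1 T1.a=1
T0.a=1 T0.b=1 T1.a=2
T0.a=1 T0.b=2 T1.a=2

outcome vector order: (T0.a,T0.b,T1.a)
|PSO outcomes| = 6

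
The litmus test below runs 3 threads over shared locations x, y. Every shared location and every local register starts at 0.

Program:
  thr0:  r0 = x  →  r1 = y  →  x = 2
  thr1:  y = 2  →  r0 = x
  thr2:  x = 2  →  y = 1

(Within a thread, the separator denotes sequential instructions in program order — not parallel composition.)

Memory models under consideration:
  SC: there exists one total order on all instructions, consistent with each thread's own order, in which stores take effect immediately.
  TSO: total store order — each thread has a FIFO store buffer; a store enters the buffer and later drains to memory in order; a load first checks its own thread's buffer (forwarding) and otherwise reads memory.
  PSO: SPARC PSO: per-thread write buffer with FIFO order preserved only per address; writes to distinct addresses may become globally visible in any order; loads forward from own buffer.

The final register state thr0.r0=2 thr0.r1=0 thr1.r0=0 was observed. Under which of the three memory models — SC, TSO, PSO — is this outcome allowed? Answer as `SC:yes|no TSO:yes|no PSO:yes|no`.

outcome vector order: (thr0.r0,thr0.r1,thr1.r0)
SC (11): 000, 002, 010, 012, 020, 022, 202, 210, 212, 220, 222
TSO (12): 000, 002, 010, 012, 020, 022, 200, 202, 210, 212, 220, 222
PSO (12): 000, 002, 010, 012, 020, 022, 200, 202, 210, 212, 220, 222
target 200 ∈ {TSO,PSO}

SC:no TSO:yes PSO:yes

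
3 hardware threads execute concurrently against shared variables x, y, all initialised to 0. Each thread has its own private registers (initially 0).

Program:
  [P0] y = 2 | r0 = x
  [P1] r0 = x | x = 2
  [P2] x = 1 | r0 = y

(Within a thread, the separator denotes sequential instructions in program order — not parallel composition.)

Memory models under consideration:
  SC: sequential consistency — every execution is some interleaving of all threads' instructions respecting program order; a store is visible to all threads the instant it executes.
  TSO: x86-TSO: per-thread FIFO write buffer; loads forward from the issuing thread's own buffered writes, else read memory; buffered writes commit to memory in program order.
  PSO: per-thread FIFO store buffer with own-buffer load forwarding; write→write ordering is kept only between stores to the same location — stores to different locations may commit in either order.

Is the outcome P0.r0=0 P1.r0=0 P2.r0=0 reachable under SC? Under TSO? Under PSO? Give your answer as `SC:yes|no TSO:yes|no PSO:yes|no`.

SC:no TSO:yes PSO:yes

outcome vector order: (P0.r0,P1.r0,P2.r0)
[SC] allowed = {0/0/2, 0/1/2, 1/0/0, 1/0/2, 1/1/0, 1/1/2, 2/0/0, 2/0/2, 2/1/0, 2/1/2}
[TSO] allowed = {0/0/0, 0/0/2, 0/1/0, 0/1/2, 1/0/0, 1/0/2, 1/1/0, 1/1/2, 2/0/0, 2/0/2, 2/1/0, 2/1/2}
[PSO] allowed = {0/0/0, 0/0/2, 0/1/0, 0/1/2, 1/0/0, 1/0/2, 1/1/0, 1/1/2, 2/0/0, 2/0/2, 2/1/0, 2/1/2}
target 0/0/0 ∈ {TSO,PSO}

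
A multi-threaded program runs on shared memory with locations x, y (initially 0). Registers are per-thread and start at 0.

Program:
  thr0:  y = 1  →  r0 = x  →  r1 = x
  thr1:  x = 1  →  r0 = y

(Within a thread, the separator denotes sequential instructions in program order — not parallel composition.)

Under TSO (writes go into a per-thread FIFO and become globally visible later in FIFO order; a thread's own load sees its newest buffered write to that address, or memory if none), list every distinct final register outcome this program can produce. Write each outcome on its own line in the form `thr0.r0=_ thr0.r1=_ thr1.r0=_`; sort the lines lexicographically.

thr0.r0=0 thr0.r1=0 thr1.r0=0
thr0.r0=0 thr0.r1=0 thr1.r0=1
thr0.r0=0 thr0.r1=1 thr1.r0=0
thr0.r0=0 thr0.r1=1 thr1.r0=1
thr0.r0=1 thr0.r1=1 thr1.r0=0
thr0.r0=1 thr0.r1=1 thr1.r0=1

outcome vector order: (thr0.r0,thr0.r1,thr1.r0)
|TSO outcomes| = 6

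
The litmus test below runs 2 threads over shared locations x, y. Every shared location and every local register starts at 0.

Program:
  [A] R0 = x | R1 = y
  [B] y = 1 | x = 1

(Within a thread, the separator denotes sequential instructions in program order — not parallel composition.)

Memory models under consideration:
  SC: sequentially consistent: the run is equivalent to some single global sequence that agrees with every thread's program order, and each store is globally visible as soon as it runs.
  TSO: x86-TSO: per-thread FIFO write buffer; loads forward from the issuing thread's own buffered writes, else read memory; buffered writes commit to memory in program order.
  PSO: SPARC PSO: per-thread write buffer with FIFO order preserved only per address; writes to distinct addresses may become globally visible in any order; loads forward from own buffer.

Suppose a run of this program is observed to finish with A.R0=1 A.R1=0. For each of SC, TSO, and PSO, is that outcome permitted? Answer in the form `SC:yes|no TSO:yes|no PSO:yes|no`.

outcome vector order: (A.R0,A.R1)
SC (3): 00, 01, 11
TSO (3): 00, 01, 11
PSO (4): 00, 01, 10, 11
target 10 ∈ {PSO}

SC:no TSO:no PSO:yes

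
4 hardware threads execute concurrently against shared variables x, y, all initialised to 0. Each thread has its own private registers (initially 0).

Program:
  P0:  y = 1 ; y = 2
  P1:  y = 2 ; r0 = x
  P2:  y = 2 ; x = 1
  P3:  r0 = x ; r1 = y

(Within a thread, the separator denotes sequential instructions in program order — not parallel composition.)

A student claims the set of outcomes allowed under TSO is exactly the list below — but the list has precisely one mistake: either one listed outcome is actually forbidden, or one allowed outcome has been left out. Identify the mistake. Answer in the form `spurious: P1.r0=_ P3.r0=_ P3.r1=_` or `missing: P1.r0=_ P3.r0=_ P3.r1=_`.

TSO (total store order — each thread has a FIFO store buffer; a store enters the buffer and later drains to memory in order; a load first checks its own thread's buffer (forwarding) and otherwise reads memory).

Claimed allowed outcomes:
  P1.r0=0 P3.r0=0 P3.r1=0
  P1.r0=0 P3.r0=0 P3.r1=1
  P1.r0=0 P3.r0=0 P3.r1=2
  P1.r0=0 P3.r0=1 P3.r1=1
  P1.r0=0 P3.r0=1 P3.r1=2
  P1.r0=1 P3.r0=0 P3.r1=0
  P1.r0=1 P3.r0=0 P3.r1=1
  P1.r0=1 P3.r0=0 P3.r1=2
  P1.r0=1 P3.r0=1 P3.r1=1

outcome vector order: (P1.r0,P3.r0,P3.r1)
[TSO] allowed = {<0 0 0>; <0 0 1>; <0 0 2>; <0 1 1>; <0 1 2>; <1 0 0>; <1 0 1>; <1 0 2>; <1 1 1>; <1 1 2>}
TSO∖claimed = {<1 1 2>}

missing: P1.r0=1 P3.r0=1 P3.r1=2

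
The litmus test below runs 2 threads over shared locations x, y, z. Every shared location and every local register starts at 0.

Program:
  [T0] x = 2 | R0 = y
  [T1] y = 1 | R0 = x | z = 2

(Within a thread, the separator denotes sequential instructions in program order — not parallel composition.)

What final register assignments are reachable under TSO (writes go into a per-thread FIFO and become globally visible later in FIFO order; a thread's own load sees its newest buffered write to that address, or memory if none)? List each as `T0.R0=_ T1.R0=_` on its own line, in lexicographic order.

T0.R0=0 T1.R0=0
T0.R0=0 T1.R0=2
T0.R0=1 T1.R0=0
T0.R0=1 T1.R0=2

outcome vector order: (T0.R0,T1.R0)
|TSO outcomes| = 4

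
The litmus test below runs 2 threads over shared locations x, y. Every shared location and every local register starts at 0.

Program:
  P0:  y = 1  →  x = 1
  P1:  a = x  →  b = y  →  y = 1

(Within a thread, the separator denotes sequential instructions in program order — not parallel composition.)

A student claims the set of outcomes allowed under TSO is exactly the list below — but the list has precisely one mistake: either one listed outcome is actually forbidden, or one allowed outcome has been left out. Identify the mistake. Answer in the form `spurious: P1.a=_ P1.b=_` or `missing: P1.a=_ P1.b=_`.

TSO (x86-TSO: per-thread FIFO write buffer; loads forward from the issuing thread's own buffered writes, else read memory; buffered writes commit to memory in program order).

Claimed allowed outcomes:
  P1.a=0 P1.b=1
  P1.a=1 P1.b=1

outcome vector order: (P1.a,P1.b)
TSO: 3 outcomes — {00, 01, 11}
TSO∖claimed = {00}

missing: P1.a=0 P1.b=0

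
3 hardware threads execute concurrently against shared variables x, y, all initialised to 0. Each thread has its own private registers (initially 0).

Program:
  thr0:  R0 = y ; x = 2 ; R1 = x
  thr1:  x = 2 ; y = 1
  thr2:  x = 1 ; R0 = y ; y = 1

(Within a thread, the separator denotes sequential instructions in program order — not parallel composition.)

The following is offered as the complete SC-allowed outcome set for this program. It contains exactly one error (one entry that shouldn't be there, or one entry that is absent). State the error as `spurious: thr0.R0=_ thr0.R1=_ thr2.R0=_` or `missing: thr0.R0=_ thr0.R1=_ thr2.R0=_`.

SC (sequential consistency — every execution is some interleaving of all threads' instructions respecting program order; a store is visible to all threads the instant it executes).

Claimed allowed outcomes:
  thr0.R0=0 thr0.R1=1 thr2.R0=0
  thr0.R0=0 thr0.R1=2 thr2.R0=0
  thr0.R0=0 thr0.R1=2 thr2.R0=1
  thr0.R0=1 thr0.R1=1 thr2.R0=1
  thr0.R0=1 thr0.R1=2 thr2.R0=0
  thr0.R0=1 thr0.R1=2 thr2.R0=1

outcome vector order: (thr0.R0,thr0.R1,thr2.R0)
SC (7): 0/1/0, 0/1/1, 0/2/0, 0/2/1, 1/1/1, 1/2/0, 1/2/1
SC∖claimed = {0/1/1}

missing: thr0.R0=0 thr0.R1=1 thr2.R0=1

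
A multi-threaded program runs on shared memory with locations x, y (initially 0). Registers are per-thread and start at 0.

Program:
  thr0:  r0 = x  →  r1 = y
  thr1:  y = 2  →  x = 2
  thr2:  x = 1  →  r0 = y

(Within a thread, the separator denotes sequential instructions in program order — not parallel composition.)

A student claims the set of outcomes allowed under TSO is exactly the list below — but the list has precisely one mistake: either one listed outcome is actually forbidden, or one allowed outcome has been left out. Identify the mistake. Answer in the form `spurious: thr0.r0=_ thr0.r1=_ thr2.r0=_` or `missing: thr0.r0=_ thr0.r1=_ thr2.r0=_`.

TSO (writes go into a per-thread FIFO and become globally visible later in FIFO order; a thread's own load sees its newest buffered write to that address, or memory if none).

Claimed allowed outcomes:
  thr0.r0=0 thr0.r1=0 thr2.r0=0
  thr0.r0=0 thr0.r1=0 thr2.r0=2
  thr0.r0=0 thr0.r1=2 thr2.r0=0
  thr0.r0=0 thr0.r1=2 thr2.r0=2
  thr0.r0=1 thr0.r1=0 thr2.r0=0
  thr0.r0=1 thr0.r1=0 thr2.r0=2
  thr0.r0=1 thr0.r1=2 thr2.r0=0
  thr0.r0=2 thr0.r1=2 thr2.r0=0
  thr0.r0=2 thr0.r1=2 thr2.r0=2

missing: thr0.r0=1 thr0.r1=2 thr2.r0=2

outcome vector order: (thr0.r0,thr0.r1,thr2.r0)
under TSO → 000; 002; 020; 022; 100; 102; 120; 122; 220; 222
TSO∖claimed = {122}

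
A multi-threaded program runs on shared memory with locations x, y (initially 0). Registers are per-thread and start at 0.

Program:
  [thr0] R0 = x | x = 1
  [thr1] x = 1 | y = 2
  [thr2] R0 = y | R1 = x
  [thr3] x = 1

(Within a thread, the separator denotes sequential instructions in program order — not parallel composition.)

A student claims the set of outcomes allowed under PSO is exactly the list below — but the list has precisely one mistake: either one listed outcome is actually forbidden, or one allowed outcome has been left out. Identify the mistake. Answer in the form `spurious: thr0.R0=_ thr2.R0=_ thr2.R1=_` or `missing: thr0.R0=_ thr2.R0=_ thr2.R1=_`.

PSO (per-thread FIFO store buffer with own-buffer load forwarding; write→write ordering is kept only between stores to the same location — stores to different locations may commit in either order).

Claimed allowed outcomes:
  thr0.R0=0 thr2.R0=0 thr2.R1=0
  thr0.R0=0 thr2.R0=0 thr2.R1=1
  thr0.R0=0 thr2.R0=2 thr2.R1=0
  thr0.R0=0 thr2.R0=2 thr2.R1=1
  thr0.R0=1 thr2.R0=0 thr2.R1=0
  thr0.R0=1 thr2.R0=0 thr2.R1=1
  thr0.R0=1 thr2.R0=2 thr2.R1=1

outcome vector order: (thr0.R0,thr2.R0,thr2.R1)
under PSO → 000; 001; 020; 021; 100; 101; 120; 121
PSO∖claimed = {120}

missing: thr0.R0=1 thr2.R0=2 thr2.R1=0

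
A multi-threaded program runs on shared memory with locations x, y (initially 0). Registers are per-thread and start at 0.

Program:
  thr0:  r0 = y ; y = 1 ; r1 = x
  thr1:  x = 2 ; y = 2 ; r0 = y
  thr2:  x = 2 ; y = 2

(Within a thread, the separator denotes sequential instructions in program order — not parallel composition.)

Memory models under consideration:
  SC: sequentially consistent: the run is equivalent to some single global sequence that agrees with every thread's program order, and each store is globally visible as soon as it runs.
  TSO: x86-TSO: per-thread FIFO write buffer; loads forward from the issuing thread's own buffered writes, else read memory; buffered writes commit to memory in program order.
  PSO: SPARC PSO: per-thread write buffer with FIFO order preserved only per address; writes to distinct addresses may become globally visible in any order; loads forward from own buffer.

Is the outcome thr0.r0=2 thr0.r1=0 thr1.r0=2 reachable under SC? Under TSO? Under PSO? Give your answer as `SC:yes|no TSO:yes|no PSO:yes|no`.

outcome vector order: (thr0.r0,thr0.r1,thr1.r0)
under SC → (0,0,2); (0,2,1); (0,2,2); (2,2,1); (2,2,2)
under TSO → (0,0,1); (0,0,2); (0,2,1); (0,2,2); (2,2,1); (2,2,2)
under PSO → (0,0,1); (0,0,2); (0,2,1); (0,2,2); (2,0,1); (2,0,2); (2,2,1); (2,2,2)
target (2,0,2) ∈ {PSO}

SC:no TSO:no PSO:yes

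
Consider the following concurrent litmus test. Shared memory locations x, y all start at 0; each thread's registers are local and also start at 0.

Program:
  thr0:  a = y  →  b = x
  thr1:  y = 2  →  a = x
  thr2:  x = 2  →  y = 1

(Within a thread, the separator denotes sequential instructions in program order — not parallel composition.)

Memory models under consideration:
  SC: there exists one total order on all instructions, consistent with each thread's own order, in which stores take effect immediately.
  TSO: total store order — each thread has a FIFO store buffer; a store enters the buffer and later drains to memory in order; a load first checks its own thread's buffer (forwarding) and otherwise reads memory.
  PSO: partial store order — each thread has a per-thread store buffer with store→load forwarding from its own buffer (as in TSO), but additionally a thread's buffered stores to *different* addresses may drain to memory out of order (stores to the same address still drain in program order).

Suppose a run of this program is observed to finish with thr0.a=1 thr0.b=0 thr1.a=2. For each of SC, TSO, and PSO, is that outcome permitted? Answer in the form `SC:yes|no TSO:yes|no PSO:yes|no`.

SC:no TSO:no PSO:yes

outcome vector order: (thr0.a,thr0.b,thr1.a)
SC (10): (0,0,0), (0,0,2), (0,2,0), (0,2,2), (1,2,0), (1,2,2), (2,0,0), (2,0,2), (2,2,0), (2,2,2)
TSO (10): (0,0,0), (0,0,2), (0,2,0), (0,2,2), (1,2,0), (1,2,2), (2,0,0), (2,0,2), (2,2,0), (2,2,2)
PSO (12): (0,0,0), (0,0,2), (0,2,0), (0,2,2), (1,0,0), (1,0,2), (1,2,0), (1,2,2), (2,0,0), (2,0,2), (2,2,0), (2,2,2)
target (1,0,2) ∈ {PSO}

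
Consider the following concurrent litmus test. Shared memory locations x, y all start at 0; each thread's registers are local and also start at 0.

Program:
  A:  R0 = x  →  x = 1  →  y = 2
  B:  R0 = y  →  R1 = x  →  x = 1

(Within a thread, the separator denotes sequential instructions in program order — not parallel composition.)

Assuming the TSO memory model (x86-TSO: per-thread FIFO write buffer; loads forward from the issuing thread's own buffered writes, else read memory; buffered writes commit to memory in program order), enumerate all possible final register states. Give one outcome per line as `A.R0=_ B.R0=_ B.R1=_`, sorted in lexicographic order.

outcome vector order: (A.R0,B.R0,B.R1)
|TSO outcomes| = 4

A.R0=0 B.R0=0 B.R1=0
A.R0=0 B.R0=0 B.R1=1
A.R0=0 B.R0=2 B.R1=1
A.R0=1 B.R0=0 B.R1=0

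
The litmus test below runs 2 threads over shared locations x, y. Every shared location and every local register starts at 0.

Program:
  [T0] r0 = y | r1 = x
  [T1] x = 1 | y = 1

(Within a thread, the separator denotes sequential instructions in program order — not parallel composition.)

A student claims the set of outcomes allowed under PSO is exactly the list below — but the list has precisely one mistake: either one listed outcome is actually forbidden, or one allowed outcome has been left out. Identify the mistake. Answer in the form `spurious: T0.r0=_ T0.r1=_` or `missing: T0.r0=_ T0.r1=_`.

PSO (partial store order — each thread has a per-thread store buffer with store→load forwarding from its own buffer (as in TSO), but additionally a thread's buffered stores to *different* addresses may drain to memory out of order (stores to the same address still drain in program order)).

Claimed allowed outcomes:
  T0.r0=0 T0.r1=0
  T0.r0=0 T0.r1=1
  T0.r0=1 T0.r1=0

missing: T0.r0=1 T0.r1=1

outcome vector order: (T0.r0,T0.r1)
PSO: 4 outcomes — {0/0; 0/1; 1/0; 1/1}
PSO∖claimed = {1/1}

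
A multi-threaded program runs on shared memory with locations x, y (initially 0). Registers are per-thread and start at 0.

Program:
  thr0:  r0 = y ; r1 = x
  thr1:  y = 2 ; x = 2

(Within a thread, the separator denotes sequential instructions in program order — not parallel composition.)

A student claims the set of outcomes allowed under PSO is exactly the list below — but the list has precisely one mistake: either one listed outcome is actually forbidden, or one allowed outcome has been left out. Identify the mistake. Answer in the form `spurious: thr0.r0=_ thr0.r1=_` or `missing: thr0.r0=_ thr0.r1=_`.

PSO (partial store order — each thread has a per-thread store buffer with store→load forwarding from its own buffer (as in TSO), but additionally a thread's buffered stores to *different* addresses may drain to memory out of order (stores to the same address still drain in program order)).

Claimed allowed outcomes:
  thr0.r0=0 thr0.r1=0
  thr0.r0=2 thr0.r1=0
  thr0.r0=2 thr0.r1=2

outcome vector order: (thr0.r0,thr0.r1)
PSO: 4 outcomes — {<0 0> <0 2> <2 0> <2 2>}
PSO∖claimed = {<0 2>}

missing: thr0.r0=0 thr0.r1=2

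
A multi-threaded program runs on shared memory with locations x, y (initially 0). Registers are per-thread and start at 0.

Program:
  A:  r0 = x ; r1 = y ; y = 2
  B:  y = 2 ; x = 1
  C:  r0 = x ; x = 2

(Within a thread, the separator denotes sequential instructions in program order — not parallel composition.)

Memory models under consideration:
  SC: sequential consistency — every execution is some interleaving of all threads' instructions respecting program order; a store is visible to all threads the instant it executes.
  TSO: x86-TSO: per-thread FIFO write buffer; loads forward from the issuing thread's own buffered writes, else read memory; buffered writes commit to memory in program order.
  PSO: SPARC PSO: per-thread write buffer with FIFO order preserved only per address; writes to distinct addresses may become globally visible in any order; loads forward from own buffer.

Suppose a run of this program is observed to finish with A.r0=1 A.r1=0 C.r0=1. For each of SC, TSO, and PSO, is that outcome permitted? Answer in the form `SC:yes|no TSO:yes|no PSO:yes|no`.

SC:no TSO:no PSO:yes

outcome vector order: (A.r0,A.r1,C.r0)
under SC → (0,0,0); (0,0,1); (0,2,0); (0,2,1); (1,2,0); (1,2,1); (2,0,0); (2,2,0); (2,2,1)
under TSO → (0,0,0); (0,0,1); (0,2,0); (0,2,1); (1,2,0); (1,2,1); (2,0,0); (2,2,0); (2,2,1)
under PSO → (0,0,0); (0,0,1); (0,2,0); (0,2,1); (1,0,0); (1,0,1); (1,2,0); (1,2,1); (2,0,0); (2,0,1); (2,2,0); (2,2,1)
target (1,0,1) ∈ {PSO}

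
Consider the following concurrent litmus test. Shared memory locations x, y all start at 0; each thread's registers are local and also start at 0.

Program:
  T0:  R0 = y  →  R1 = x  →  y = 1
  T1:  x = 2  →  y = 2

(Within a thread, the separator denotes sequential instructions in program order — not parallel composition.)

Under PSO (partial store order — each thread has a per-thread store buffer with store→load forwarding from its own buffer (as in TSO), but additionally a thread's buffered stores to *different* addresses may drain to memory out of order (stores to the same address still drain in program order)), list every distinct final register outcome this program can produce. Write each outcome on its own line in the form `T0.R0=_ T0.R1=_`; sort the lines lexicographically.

T0.R0=0 T0.R1=0
T0.R0=0 T0.R1=2
T0.R0=2 T0.R1=0
T0.R0=2 T0.R1=2

outcome vector order: (T0.R0,T0.R1)
|PSO outcomes| = 4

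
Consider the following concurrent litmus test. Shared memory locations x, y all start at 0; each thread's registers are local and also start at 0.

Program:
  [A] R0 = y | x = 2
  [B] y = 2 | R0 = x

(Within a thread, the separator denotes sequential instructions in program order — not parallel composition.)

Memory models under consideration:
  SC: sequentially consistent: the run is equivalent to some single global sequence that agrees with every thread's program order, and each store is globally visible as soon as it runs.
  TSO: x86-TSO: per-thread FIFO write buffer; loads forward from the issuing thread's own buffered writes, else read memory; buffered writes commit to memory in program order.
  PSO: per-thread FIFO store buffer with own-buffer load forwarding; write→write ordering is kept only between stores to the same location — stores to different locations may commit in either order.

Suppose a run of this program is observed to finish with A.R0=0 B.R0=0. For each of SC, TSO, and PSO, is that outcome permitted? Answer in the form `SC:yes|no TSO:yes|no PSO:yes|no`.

outcome vector order: (A.R0,B.R0)
SC: 4 outcomes — {<0 0>; <0 2>; <2 0>; <2 2>}
TSO: 4 outcomes — {<0 0>; <0 2>; <2 0>; <2 2>}
PSO: 4 outcomes — {<0 0>; <0 2>; <2 0>; <2 2>}
target <0 0> ∈ {SC,TSO,PSO}

SC:yes TSO:yes PSO:yes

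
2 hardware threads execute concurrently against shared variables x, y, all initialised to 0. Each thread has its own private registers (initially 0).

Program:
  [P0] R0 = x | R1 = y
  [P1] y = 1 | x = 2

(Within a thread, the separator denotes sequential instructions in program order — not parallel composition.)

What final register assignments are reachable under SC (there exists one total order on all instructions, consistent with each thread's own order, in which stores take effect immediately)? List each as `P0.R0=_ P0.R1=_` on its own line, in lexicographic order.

P0.R0=0 P0.R1=0
P0.R0=0 P0.R1=1
P0.R0=2 P0.R1=1

outcome vector order: (P0.R0,P0.R1)
|SC outcomes| = 3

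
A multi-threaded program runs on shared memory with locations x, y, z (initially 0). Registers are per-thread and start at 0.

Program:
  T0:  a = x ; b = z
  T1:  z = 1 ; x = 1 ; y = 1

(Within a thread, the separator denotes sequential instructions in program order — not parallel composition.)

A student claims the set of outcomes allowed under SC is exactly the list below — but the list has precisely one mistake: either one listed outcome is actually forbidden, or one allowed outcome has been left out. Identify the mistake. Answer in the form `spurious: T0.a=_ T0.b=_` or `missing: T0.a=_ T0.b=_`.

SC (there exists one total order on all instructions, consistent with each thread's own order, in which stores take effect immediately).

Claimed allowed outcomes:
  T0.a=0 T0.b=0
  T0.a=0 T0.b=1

outcome vector order: (T0.a,T0.b)
SC: 3 outcomes — {0/0, 0/1, 1/1}
SC∖claimed = {1/1}

missing: T0.a=1 T0.b=1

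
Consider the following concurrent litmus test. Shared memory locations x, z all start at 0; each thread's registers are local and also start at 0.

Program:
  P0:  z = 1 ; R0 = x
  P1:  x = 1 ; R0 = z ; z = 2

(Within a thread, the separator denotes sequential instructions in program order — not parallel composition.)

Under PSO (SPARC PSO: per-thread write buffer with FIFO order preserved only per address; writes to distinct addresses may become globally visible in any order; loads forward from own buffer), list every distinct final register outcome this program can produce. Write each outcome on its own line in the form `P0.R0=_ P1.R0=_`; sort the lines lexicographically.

outcome vector order: (P0.R0,P1.R0)
|PSO outcomes| = 4

P0.R0=0 P1.R0=0
P0.R0=0 P1.R0=1
P0.R0=1 P1.R0=0
P0.R0=1 P1.R0=1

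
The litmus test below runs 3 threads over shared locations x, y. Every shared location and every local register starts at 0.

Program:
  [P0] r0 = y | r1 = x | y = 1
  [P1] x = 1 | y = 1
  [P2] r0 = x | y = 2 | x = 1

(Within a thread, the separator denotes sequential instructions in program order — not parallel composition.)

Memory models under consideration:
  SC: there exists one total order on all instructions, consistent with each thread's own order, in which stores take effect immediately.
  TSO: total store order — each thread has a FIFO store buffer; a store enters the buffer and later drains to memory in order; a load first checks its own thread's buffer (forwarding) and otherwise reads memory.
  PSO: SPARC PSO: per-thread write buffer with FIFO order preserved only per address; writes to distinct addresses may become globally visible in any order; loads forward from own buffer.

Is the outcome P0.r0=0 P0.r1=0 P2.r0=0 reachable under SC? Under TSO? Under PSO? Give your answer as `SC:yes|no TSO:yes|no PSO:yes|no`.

outcome vector order: (P0.r0,P0.r1,P2.r0)
under SC → 000; 001; 010; 011; 110; 111; 200; 210; 211
under TSO → 000; 001; 010; 011; 110; 111; 200; 210; 211
under PSO → 000; 001; 010; 011; 100; 101; 110; 111; 200; 210; 211
target 000 ∈ {SC,TSO,PSO}

SC:yes TSO:yes PSO:yes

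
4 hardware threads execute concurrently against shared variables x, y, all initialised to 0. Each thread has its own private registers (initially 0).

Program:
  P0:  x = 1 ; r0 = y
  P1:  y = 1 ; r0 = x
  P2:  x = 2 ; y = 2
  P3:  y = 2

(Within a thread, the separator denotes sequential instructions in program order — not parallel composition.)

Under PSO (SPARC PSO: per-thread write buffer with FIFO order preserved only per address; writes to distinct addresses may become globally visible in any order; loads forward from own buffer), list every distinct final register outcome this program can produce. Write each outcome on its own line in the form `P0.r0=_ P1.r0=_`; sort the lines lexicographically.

outcome vector order: (P0.r0,P1.r0)
|PSO outcomes| = 9

P0.r0=0 P1.r0=0
P0.r0=0 P1.r0=1
P0.r0=0 P1.r0=2
P0.r0=1 P1.r0=0
P0.r0=1 P1.r0=1
P0.r0=1 P1.r0=2
P0.r0=2 P1.r0=0
P0.r0=2 P1.r0=1
P0.r0=2 P1.r0=2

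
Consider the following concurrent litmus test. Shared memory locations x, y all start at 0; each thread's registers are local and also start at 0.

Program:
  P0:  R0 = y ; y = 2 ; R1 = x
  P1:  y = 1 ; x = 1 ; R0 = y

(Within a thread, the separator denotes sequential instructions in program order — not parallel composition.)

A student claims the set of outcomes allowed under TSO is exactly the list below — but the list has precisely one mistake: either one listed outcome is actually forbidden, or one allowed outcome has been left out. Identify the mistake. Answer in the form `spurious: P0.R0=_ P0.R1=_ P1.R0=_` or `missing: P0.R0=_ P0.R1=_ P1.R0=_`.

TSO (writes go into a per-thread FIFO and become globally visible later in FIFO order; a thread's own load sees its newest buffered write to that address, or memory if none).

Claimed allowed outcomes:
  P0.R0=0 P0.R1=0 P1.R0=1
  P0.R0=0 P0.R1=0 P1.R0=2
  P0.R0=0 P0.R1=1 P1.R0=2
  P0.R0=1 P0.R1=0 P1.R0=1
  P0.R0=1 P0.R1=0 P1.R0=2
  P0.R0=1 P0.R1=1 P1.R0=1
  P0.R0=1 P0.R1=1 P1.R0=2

missing: P0.R0=0 P0.R1=1 P1.R0=1

outcome vector order: (P0.R0,P0.R1,P1.R0)
under TSO → <0 0 1>, <0 0 2>, <0 1 1>, <0 1 2>, <1 0 1>, <1 0 2>, <1 1 1>, <1 1 2>
TSO∖claimed = {<0 1 1>}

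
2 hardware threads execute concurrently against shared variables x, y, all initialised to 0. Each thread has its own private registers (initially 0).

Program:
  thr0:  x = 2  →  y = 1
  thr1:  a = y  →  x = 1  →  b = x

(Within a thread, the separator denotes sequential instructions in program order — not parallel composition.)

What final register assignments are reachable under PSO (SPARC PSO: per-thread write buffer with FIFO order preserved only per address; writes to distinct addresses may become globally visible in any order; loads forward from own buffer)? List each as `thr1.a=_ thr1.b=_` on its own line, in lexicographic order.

outcome vector order: (thr1.a,thr1.b)
|PSO outcomes| = 4

thr1.a=0 thr1.b=1
thr1.a=0 thr1.b=2
thr1.a=1 thr1.b=1
thr1.a=1 thr1.b=2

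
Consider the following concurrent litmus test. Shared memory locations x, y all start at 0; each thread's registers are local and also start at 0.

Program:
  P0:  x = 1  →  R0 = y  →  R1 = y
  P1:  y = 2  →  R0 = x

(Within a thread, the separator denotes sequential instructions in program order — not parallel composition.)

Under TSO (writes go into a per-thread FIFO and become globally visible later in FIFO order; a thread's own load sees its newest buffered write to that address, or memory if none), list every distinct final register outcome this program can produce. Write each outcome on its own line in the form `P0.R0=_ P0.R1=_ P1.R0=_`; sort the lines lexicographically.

outcome vector order: (P0.R0,P0.R1,P1.R0)
|TSO outcomes| = 6

P0.R0=0 P0.R1=0 P1.R0=0
P0.R0=0 P0.R1=0 P1.R0=1
P0.R0=0 P0.R1=2 P1.R0=0
P0.R0=0 P0.R1=2 P1.R0=1
P0.R0=2 P0.R1=2 P1.R0=0
P0.R0=2 P0.R1=2 P1.R0=1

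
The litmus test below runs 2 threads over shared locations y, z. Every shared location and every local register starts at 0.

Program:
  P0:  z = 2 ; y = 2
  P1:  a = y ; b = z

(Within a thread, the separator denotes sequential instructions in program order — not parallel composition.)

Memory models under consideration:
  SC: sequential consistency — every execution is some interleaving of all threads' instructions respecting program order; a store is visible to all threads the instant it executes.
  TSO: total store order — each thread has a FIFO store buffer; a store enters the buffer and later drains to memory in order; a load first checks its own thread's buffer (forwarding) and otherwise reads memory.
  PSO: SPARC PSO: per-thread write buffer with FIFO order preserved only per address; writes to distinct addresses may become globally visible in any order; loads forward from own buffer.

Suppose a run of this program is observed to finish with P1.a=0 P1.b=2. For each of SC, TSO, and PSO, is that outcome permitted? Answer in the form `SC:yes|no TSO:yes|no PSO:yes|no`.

outcome vector order: (P1.a,P1.b)
under SC → 00; 02; 22
under TSO → 00; 02; 22
under PSO → 00; 02; 20; 22
target 02 ∈ {SC,TSO,PSO}

SC:yes TSO:yes PSO:yes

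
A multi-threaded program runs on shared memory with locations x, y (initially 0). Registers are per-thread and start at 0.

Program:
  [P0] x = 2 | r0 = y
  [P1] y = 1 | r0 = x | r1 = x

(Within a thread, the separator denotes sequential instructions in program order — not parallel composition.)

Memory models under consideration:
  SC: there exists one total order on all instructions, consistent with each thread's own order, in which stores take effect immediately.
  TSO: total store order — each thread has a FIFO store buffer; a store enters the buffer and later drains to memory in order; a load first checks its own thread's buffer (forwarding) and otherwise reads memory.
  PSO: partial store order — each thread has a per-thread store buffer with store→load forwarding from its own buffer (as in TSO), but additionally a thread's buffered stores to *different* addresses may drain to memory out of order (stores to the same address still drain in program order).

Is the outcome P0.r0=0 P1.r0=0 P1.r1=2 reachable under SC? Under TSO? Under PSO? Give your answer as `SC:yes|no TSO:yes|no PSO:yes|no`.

outcome vector order: (P0.r0,P1.r0,P1.r1)
SC (4): (0,2,2), (1,0,0), (1,0,2), (1,2,2)
TSO (6): (0,0,0), (0,0,2), (0,2,2), (1,0,0), (1,0,2), (1,2,2)
PSO (6): (0,0,0), (0,0,2), (0,2,2), (1,0,0), (1,0,2), (1,2,2)
target (0,0,2) ∈ {TSO,PSO}

SC:no TSO:yes PSO:yes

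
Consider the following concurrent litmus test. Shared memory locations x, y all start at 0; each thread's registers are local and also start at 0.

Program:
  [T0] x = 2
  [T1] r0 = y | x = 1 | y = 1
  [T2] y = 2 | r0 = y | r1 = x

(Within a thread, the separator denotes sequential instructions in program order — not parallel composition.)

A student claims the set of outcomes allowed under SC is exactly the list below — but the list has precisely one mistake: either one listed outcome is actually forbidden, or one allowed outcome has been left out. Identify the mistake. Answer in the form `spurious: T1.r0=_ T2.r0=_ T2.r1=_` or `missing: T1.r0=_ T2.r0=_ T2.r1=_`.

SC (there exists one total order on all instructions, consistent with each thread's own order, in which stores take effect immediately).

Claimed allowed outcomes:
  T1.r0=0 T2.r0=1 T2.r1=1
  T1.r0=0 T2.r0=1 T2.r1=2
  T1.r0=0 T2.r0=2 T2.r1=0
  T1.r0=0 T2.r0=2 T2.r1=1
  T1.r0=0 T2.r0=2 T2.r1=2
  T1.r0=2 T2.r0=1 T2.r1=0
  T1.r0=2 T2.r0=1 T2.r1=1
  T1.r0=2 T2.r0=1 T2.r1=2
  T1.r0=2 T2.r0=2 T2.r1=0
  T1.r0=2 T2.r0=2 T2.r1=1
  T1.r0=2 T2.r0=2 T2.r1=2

outcome vector order: (T1.r0,T2.r0,T2.r1)
SC: 10 outcomes — {011, 012, 020, 021, 022, 211, 212, 220, 221, 222}
claimed∖SC = {210}

spurious: T1.r0=2 T2.r0=1 T2.r1=0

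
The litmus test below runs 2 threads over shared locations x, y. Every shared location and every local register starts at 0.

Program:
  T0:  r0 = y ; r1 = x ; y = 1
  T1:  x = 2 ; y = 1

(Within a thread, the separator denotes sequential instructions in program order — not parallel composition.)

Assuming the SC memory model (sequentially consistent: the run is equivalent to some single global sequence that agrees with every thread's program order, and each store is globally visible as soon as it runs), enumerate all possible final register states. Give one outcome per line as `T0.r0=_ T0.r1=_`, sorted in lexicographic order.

T0.r0=0 T0.r1=0
T0.r0=0 T0.r1=2
T0.r0=1 T0.r1=2

outcome vector order: (T0.r0,T0.r1)
|SC outcomes| = 3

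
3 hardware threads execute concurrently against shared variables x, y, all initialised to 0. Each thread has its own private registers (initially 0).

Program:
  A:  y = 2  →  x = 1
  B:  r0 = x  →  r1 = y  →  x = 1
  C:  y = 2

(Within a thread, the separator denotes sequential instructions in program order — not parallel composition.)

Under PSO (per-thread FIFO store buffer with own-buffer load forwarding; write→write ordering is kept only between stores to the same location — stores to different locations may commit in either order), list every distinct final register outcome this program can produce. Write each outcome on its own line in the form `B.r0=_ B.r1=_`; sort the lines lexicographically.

B.r0=0 B.r1=0
B.r0=0 B.r1=2
B.r0=1 B.r1=0
B.r0=1 B.r1=2

outcome vector order: (B.r0,B.r1)
|PSO outcomes| = 4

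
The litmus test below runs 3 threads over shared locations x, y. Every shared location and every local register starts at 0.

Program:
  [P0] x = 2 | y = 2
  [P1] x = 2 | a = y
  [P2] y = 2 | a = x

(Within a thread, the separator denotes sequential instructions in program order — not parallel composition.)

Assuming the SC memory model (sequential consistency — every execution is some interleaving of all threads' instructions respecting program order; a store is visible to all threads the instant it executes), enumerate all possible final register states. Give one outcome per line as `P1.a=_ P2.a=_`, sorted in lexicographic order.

P1.a=0 P2.a=2
P1.a=2 P2.a=0
P1.a=2 P2.a=2

outcome vector order: (P1.a,P2.a)
|SC outcomes| = 3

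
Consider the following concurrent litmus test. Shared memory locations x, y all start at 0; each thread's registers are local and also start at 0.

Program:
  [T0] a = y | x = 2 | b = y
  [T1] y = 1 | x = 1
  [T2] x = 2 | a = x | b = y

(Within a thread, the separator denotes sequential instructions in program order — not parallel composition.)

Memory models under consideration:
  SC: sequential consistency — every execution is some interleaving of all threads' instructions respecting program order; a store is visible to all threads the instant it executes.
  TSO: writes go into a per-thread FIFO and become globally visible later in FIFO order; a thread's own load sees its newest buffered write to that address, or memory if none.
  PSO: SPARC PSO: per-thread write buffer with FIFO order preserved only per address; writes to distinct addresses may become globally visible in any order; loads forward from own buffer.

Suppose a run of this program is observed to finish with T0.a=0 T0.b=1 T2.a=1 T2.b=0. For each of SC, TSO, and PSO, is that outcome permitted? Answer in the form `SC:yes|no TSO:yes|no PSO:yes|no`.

outcome vector order: (T0.a,T0.b,T2.a,T2.b)
SC: 9 outcomes — {0/0/1/1, 0/0/2/0, 0/0/2/1, 0/1/1/1, 0/1/2/0, 0/1/2/1, 1/1/1/1, 1/1/2/0, 1/1/2/1}
TSO: 9 outcomes — {0/0/1/1, 0/0/2/0, 0/0/2/1, 0/1/1/1, 0/1/2/0, 0/1/2/1, 1/1/1/1, 1/1/2/0, 1/1/2/1}
PSO: 12 outcomes — {0/0/1/0, 0/0/1/1, 0/0/2/0, 0/0/2/1, 0/1/1/0, 0/1/1/1, 0/1/2/0, 0/1/2/1, 1/1/1/0, 1/1/1/1, 1/1/2/0, 1/1/2/1}
target 0/1/1/0 ∈ {PSO}

SC:no TSO:no PSO:yes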